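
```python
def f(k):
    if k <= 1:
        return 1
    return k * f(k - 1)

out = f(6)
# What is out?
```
Call trace:
f(k=6)
  f(k=5)
    f(k=4)
      f(k=3)
        f(k=2)
          f(k=1)
          -> return 1
        -> return 2
      -> return 6
    -> return 24
  -> return 120
-> return 720

Final answer: 720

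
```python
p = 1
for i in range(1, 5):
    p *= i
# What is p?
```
Trace:
  p=1
  p=1, i=1
  p=2, i=2
  p=6, i=3
  p=24, i=4

Final answer: 24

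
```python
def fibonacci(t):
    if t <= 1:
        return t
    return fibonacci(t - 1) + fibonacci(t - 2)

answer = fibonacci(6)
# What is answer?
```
Call trace (a repeated sub-call is expanded the first time; later identical calls just restate its return value):
fibonacci(t=6)
  fibonacci(t=5)
    fibonacci(t=4)
      fibonacci(t=3)
        fibonacci(t=2)
          fibonacci(t=1)
          -> return 1
          fibonacci(t=0)
          -> return 0
        -> return 1
        fibonacci(t=1)
        -> return 1
      -> return 2
      fibonacci(t=2) -> return 1  (same call as traced above)
    -> return 3
    fibonacci(t=3) -> return 2  (same call as traced above)
  -> return 5
  fibonacci(t=4) -> return 3  (same call as traced above)
-> return 8

Final answer: 8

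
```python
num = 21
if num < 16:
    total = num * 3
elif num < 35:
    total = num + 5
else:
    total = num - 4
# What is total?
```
Trace:
  num=21
  num=21, total=26

Final answer: 26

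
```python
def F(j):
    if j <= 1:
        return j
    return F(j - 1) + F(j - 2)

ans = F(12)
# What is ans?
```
Call trace (a repeated sub-call is expanded the first time; later identical calls just restate its return value):
F(j=12)
  F(j=11)
    F(j=10)
      F(j=9)
        F(j=8)
          F(j=7)
            F(j=6)
              F(j=5)
                F(j=4)
                  F(j=3)
                    F(j=2)
                      F(j=1)
                      -> return 1
                      F(j=0)
                      -> return 0
                    -> return 1
                    F(j=1)
                    -> return 1
                  -> return 2
                  F(j=2) -> return 1  (same call as traced above)
                -> return 3
                F(j=3) -> return 2  (same call as traced above)
              -> return 5
              F(j=4) -> return 3  (same call as traced above)
            -> return 8
            F(j=5) -> return 5  (same call as traced above)
          -> return 13
          F(j=6) -> return 8  (same call as traced above)
        -> return 21
        F(j=7) -> return 13  (same call as traced above)
      -> return 34
      F(j=8) -> return 21  (same call as traced above)
    -> return 55
    F(j=9) -> return 34  (same call as traced above)
  -> return 89
  F(j=10) -> return 55  (same call as traced above)
-> return 144

Final answer: 144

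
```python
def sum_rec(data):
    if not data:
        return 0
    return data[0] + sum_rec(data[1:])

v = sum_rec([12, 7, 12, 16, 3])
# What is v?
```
Call trace:
sum_rec(data=[12, 7, 12, 16, 3])
  sum_rec(data=[7, 12, 16, 3])
    sum_rec(data=[12, 16, 3])
      sum_rec(data=[16, 3])
        sum_rec(data=[3])
          sum_rec(data=[])
          -> return 0
        -> return 3
      -> return 19
    -> return 31
  -> return 38
-> return 50

Final answer: 50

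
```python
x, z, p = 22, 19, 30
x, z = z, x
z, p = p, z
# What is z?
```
Trace:
  x=22, z=19, p=30
  x=19, z=22, p=30
  x=19, z=30, p=22

Final answer: 30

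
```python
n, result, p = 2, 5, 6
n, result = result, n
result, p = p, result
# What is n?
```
Trace:
  n=2, result=5, p=6
  n=5, result=2, p=6
  n=5, result=6, p=2

Final answer: 5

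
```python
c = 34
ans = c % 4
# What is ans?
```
Trace:
  c=34
  c=34, ans=2

Final answer: 2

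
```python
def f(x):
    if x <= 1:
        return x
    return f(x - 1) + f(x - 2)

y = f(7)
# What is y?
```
Call trace (a repeated sub-call is expanded the first time; later identical calls just restate its return value):
f(x=7)
  f(x=6)
    f(x=5)
      f(x=4)
        f(x=3)
          f(x=2)
            f(x=1)
            -> return 1
            f(x=0)
            -> return 0
          -> return 1
          f(x=1)
          -> return 1
        -> return 2
        f(x=2) -> return 1  (same call as traced above)
      -> return 3
      f(x=3) -> return 2  (same call as traced above)
    -> return 5
    f(x=4) -> return 3  (same call as traced above)
  -> return 8
  f(x=5) -> return 5  (same call as traced above)
-> return 13

Final answer: 13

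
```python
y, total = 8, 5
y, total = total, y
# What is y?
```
Trace:
  y=8, total=5
  y=5, total=8

Final answer: 5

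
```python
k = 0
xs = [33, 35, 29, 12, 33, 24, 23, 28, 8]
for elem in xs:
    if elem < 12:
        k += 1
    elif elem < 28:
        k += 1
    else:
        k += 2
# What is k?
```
Trace:
  k=0
  k=2, elem=33
  k=4, elem=35
  k=6, elem=29
  k=7, elem=12
  k=9, elem=33
  k=10, elem=24
  k=11, elem=23
  k=13, elem=28
  k=14, elem=8

Final answer: 14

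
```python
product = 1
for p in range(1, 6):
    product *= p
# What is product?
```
Trace:
  product=1
  product=1, p=1
  product=2, p=2
  product=6, p=3
  product=24, p=4
  product=120, p=5

Final answer: 120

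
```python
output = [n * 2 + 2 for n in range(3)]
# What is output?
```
Trace:
  n=0
  n=1
  n=2
  output=[2, 4, 6]

Final answer: [2, 4, 6]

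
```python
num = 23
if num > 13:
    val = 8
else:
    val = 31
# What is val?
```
Trace:
  num=23
  num=23, val=8

Final answer: 8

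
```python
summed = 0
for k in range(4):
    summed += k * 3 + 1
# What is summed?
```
Trace:
  summed=0
  summed=1, k=0
  summed=5, k=1
  summed=12, k=2
  summed=22, k=3

Final answer: 22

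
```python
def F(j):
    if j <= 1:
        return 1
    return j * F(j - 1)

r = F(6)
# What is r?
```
Call trace:
F(j=6)
  F(j=5)
    F(j=4)
      F(j=3)
        F(j=2)
          F(j=1)
          -> return 1
        -> return 2
      -> return 6
    -> return 24
  -> return 120
-> return 720

Final answer: 720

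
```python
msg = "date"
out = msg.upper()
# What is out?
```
Trace:
  msg='date'
  msg='date', out='DATE'

Final answer: 'DATE'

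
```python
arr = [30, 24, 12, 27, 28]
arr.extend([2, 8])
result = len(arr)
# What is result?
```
Trace:
  arr=[30, 24, 12, 27, 28]
  arr=[30, 24, 12, 27, 28, 2, 8]
  arr=[30, 24, 12, 27, 28, 2, 8], result=7

Final answer: 7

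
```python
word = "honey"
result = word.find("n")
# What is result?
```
Trace:
  word='honey'
  word='honey', result=2

Final answer: 2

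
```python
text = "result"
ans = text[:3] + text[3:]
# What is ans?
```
Trace:
  text='result'
  text='result', ans='result'

Final answer: 'result'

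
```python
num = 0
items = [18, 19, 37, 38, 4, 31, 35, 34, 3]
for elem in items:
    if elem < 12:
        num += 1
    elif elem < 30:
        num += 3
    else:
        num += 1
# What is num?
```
Trace:
  num=0
  num=3, elem=18
  num=6, elem=19
  num=7, elem=37
  num=8, elem=38
  num=9, elem=4
  num=10, elem=31
  num=11, elem=35
  num=12, elem=34
  num=13, elem=3

Final answer: 13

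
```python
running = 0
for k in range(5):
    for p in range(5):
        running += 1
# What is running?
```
Trace:
  running=0
  running=1, k=0, p=0
  running=2, k=0, p=1
  running=3, k=0, p=2
  running=4, k=0, p=3
  running=5, k=0, p=4
  running=6, k=1, p=0
  running=7, k=1, p=1
  running=8, k=1, p=2
  running=9, k=1, p=3
  running=10, k=1, p=4
  running=11, k=2, p=0
  running=12, k=2, p=1
  running=13, k=2, p=2
  running=14, k=2, p=3
  running=15, k=2, p=4
  running=16, k=3, p=0
  running=17, k=3, p=1
  running=18, k=3, p=2
  running=19, k=3, p=3
  running=20, k=3, p=4
  running=21, k=4, p=0
  running=22, k=4, p=1
  running=23, k=4, p=2
  running=24, k=4, p=3
  running=25, k=4, p=4

Final answer: 25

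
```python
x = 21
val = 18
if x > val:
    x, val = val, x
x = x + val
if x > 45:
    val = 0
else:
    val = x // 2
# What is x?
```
Trace:
  x=21
  x=21, val=18
  x=18, val=21
  x=39, val=21
  x=39, val=19

Final answer: 39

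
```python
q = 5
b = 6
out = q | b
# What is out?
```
Trace:
  q=5
  q=5, b=6
  q=5, b=6, out=7

Final answer: 7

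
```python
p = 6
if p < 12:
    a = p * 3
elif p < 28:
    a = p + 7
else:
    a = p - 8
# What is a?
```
Trace:
  p=6
  p=6, a=18

Final answer: 18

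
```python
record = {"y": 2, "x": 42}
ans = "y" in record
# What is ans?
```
Trace:
  record={'y': 2, 'x': 42}
  record={'y': 2, 'x': 42}, ans=True

Final answer: True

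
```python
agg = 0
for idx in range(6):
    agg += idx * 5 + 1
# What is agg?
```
Trace:
  agg=0
  agg=1, idx=0
  agg=7, idx=1
  agg=18, idx=2
  agg=34, idx=3
  agg=55, idx=4
  agg=81, idx=5

Final answer: 81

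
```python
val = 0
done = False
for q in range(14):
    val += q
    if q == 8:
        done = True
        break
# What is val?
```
Trace:
  val=0
  val=0, done=False
  val=0, done=False, q=0
  val=1, done=False, q=1
  val=3, done=False, q=2
  val=6, done=False, q=3
  val=10, done=False, q=4
  val=15, done=False, q=5
  val=21, done=False, q=6
  val=28, done=False, q=7
  val=36, done=True, q=8

Final answer: 36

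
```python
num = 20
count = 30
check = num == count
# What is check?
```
Trace:
  num=20
  num=20, count=30
  num=20, count=30, check=False

Final answer: False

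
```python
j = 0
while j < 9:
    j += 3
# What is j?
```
Trace:
  j=0
  j=3
  j=6
  j=9

Final answer: 9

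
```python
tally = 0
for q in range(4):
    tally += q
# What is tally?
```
Trace:
  tally=0
  tally=0, q=0
  tally=1, q=1
  tally=3, q=2
  tally=6, q=3

Final answer: 6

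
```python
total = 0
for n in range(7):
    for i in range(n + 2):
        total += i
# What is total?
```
Trace:
  total=0
  total=0, n=0, i=0
  total=1, n=0, i=1
  total=1, n=1, i=0
  total=2, n=1, i=1
  total=4, n=1, i=2
  total=4, n=2, i=0
  total=5, n=2, i=1
  total=7, n=2, i=2
  total=10, n=2, i=3
  total=10, n=3, i=0
  total=11, n=3, i=1
  total=13, n=3, i=2
  total=16, n=3, i=3
  total=20, n=3, i=4
  total=20, n=4, i=0
  total=21, n=4, i=1
  total=23, n=4, i=2
  total=26, n=4, i=3
  total=30, n=4, i=4
  total=35, n=4, i=5
  total=35, n=5, i=0
  total=36, n=5, i=1
  total=38, n=5, i=2
  total=41, n=5, i=3
  total=45, n=5, i=4
  total=50, n=5, i=5
  total=56, n=5, i=6
  total=56, n=6, i=0
  total=57, n=6, i=1
  total=59, n=6, i=2
  total=62, n=6, i=3
  total=66, n=6, i=4
  total=71, n=6, i=5
  total=77, n=6, i=6
  total=84, n=6, i=7

Final answer: 84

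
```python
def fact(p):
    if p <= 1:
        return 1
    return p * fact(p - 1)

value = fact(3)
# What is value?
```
Call trace:
fact(p=3)
  fact(p=2)
    fact(p=1)
    -> return 1
  -> return 2
-> return 6

Final answer: 6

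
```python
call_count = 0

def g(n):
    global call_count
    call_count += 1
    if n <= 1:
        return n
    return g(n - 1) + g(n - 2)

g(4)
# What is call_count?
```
Call trace (a repeated sub-call is expanded the first time; later identical calls just restate its return value):
g(n=4)
  g(n=3)
    g(n=2)
      g(n=1)
      -> return 1
      g(n=0)
      -> return 0
    -> return 1
    g(n=1)
    -> return 1
  -> return 2
  g(n=2) -> return 1  (same call as traced above)
-> return 3

call_count is incremented once per call, so count the calls in each subtree. Let C(n) = number of calls made by g(n).
C(0) = C(1) = 1 (base case, no recursion); C(n) = 1 + C(n - 1) + C(n - 2) otherwise.
C(2) = 1 + C(1) + C(0) = 1 + 1 + 1 = 3
C(3) = 1 + C(2) + C(1) = 1 + 3 + 1 = 5
C(4) = 1 + C(3) + C(2) = 1 + 5 + 3 = 9
call_count = C(4) = 9

Final answer: 9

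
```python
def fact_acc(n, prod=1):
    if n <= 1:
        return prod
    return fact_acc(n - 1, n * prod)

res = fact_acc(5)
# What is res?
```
Call trace:
fact_acc(n=5, prod=1)
  fact_acc(n=4, prod=5)
    fact_acc(n=3, prod=20)
      fact_acc(n=2, prod=60)
        fact_acc(n=1, prod=120)
        -> return 120
      -> return 120
    -> return 120
  -> return 120
-> return 120

Final answer: 120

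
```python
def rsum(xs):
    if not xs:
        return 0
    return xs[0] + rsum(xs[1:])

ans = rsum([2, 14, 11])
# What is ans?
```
Call trace:
rsum(xs=[2, 14, 11])
  rsum(xs=[14, 11])
    rsum(xs=[11])
      rsum(xs=[])
      -> return 0
    -> return 11
  -> return 25
-> return 27

Final answer: 27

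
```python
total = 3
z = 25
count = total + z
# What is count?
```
Trace:
  total=3
  total=3, z=25
  total=3, z=25, count=28

Final answer: 28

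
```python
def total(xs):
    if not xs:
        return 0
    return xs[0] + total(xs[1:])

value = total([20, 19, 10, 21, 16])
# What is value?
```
Call trace:
total(xs=[20, 19, 10, 21, 16])
  total(xs=[19, 10, 21, 16])
    total(xs=[10, 21, 16])
      total(xs=[21, 16])
        total(xs=[16])
          total(xs=[])
          -> return 0
        -> return 16
      -> return 37
    -> return 47
  -> return 66
-> return 86

Final answer: 86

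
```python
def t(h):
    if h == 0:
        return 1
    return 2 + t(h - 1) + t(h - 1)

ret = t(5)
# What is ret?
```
Call trace (a repeated sub-call is expanded the first time; later identical calls just restate its return value):
t(h=5)
  t(h=4)
    t(h=3)
      t(h=2)
        t(h=1)
          t(h=0)
          -> return 1
          t(h=0)
          -> return 1
        -> return 4
        t(h=1) -> return 4  (same call as traced above)
      -> return 10
      t(h=2) -> return 10  (same call as traced above)
    -> return 22
    t(h=3) -> return 22  (same call as traced above)
  -> return 46
  t(h=4) -> return 46  (same call as traced above)
-> return 94

Final answer: 94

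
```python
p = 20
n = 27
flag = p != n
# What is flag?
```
Trace:
  p=20
  p=20, n=27
  p=20, n=27, flag=True

Final answer: True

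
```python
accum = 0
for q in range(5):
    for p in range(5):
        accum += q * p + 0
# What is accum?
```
Trace:
  accum=0
  accum=0, q=0, p=0
  accum=0, q=0, p=1
  accum=0, q=0, p=2
  accum=0, q=0, p=3
  accum=0, q=0, p=4
  accum=0, q=1, p=0
  accum=1, q=1, p=1
  accum=3, q=1, p=2
  accum=6, q=1, p=3
  accum=10, q=1, p=4
  accum=10, q=2, p=0
  accum=12, q=2, p=1
  accum=16, q=2, p=2
  accum=22, q=2, p=3
  accum=30, q=2, p=4
  accum=30, q=3, p=0
  accum=33, q=3, p=1
  accum=39, q=3, p=2
  accum=48, q=3, p=3
  accum=60, q=3, p=4
  accum=60, q=4, p=0
  accum=64, q=4, p=1
  accum=72, q=4, p=2
  accum=84, q=4, p=3
  accum=100, q=4, p=4

Final answer: 100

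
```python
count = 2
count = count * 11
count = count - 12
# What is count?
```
Trace:
  count=2
  count=22
  count=10

Final answer: 10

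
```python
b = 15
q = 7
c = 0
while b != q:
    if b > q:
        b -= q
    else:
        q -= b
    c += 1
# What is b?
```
Trace:
  b=15
  b=15, q=7
  b=15, q=7, c=0
  b=8, q=7, c=1
  b=1, q=7, c=2
  b=1, q=6, c=3
  b=1, q=5, c=4
  b=1, q=4, c=5
  b=1, q=3, c=6
  b=1, q=2, c=7
  b=1, q=1, c=8

Final answer: 1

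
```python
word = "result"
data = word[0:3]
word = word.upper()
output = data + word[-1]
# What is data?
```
Trace:
  word='result'
  word='result', data='res'
  word='RESULT', data='res'
  word='RESULT', data='res', output='resT'

Final answer: 'res'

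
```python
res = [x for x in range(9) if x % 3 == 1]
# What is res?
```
Trace:
  x=0
  x=1
  x=2
  x=3
  x=4
  x=5
  x=6
  x=7
  x=8
  res=[1, 4, 7]

Final answer: [1, 4, 7]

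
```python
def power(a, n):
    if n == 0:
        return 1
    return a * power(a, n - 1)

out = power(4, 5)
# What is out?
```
Call trace:
power(a=4, n=5)
  power(a=4, n=4)
    power(a=4, n=3)
      power(a=4, n=2)
        power(a=4, n=1)
          power(a=4, n=0)
          -> return 1
        -> return 4
      -> return 16
    -> return 64
  -> return 256
-> return 1024

Final answer: 1024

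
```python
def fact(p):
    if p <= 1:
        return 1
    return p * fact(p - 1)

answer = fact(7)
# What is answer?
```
Call trace:
fact(p=7)
  fact(p=6)
    fact(p=5)
      fact(p=4)
        fact(p=3)
          fact(p=2)
            fact(p=1)
            -> return 1
          -> return 2
        -> return 6
      -> return 24
    -> return 120
  -> return 720
-> return 5040

Final answer: 5040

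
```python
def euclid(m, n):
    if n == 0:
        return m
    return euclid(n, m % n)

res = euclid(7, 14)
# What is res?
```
Call trace:
euclid(m=7, n=14)
  euclid(m=14, n=7)
    euclid(m=7, n=0)
    -> return 7
  -> return 7
-> return 7

Final answer: 7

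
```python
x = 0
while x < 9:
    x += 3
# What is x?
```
Trace:
  x=0
  x=3
  x=6
  x=9

Final answer: 9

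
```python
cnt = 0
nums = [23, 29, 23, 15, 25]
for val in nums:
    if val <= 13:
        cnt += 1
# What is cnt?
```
Trace:
  cnt=0
  cnt=0, val=23
  cnt=0, val=29
  cnt=0, val=23
  cnt=0, val=15
  cnt=0, val=25

Final answer: 0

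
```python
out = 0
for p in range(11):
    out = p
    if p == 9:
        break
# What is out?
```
Trace:
  out=0
  out=0, p=0
  out=1, p=1
  out=2, p=2
  out=3, p=3
  out=4, p=4
  out=5, p=5
  out=6, p=6
  out=7, p=7
  out=8, p=8
  out=9, p=9

Final answer: 9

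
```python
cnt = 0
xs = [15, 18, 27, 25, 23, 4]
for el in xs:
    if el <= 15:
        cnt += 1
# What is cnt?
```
Trace:
  cnt=0
  cnt=1, el=15
  cnt=1, el=18
  cnt=1, el=27
  cnt=1, el=25
  cnt=1, el=23
  cnt=2, el=4

Final answer: 2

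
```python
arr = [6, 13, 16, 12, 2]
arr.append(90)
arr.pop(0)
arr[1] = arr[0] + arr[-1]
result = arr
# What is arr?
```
Trace:
  arr=[6, 13, 16, 12, 2]
  arr=[6, 13, 16, 12, 2, 90]
  arr=[13, 16, 12, 2, 90]
  arr=[13, 103, 12, 2, 90]
  arr=[13, 103, 12, 2, 90], result=[13, 103, 12, 2, 90]

Final answer: [13, 103, 12, 2, 90]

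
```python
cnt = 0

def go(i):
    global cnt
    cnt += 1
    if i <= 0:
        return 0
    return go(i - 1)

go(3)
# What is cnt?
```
Call trace:
go(i=3)
  go(i=2)
    go(i=1)
      go(i=0)
      -> return 0
    -> return 0
  -> return 0
-> return 0

cnt is incremented once per call. go is entered once for each i = 3, 2, 1, 0 (the i <= 0 call returns without recursing), i.e. 3 + 1 calls.
cnt = 4

Final answer: 4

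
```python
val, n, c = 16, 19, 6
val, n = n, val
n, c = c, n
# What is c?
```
Trace:
  val=16, n=19, c=6
  val=19, n=16, c=6
  val=19, n=6, c=16

Final answer: 16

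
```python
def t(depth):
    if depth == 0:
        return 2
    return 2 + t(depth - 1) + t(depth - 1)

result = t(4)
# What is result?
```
Call trace (a repeated sub-call is expanded the first time; later identical calls just restate its return value):
t(depth=4)
  t(depth=3)
    t(depth=2)
      t(depth=1)
        t(depth=0)
        -> return 2
        t(depth=0)
        -> return 2
      -> return 6
      t(depth=1) -> return 6  (same call as traced above)
    -> return 14
    t(depth=2) -> return 14  (same call as traced above)
  -> return 30
  t(depth=3) -> return 30  (same call as traced above)
-> return 62

Final answer: 62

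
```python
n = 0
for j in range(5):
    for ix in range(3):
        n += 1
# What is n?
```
Trace:
  n=0
  n=1, j=0, ix=0
  n=2, j=0, ix=1
  n=3, j=0, ix=2
  n=4, j=1, ix=0
  n=5, j=1, ix=1
  n=6, j=1, ix=2
  n=7, j=2, ix=0
  n=8, j=2, ix=1
  n=9, j=2, ix=2
  n=10, j=3, ix=0
  n=11, j=3, ix=1
  n=12, j=3, ix=2
  n=13, j=4, ix=0
  n=14, j=4, ix=1
  n=15, j=4, ix=2

Final answer: 15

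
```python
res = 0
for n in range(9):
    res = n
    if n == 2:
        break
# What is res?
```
Trace:
  res=0
  res=0, n=0
  res=1, n=1
  res=2, n=2

Final answer: 2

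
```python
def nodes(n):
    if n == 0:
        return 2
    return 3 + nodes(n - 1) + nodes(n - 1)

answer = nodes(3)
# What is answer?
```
Call trace (a repeated sub-call is expanded the first time; later identical calls just restate its return value):
nodes(n=3)
  nodes(n=2)
    nodes(n=1)
      nodes(n=0)
      -> return 2
      nodes(n=0)
      -> return 2
    -> return 7
    nodes(n=1) -> return 7  (same call as traced above)
  -> return 17
  nodes(n=2) -> return 17  (same call as traced above)
-> return 37

Final answer: 37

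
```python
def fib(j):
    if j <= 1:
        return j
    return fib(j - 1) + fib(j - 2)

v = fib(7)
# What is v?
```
Call trace (a repeated sub-call is expanded the first time; later identical calls just restate its return value):
fib(j=7)
  fib(j=6)
    fib(j=5)
      fib(j=4)
        fib(j=3)
          fib(j=2)
            fib(j=1)
            -> return 1
            fib(j=0)
            -> return 0
          -> return 1
          fib(j=1)
          -> return 1
        -> return 2
        fib(j=2) -> return 1  (same call as traced above)
      -> return 3
      fib(j=3) -> return 2  (same call as traced above)
    -> return 5
    fib(j=4) -> return 3  (same call as traced above)
  -> return 8
  fib(j=5) -> return 5  (same call as traced above)
-> return 13

Final answer: 13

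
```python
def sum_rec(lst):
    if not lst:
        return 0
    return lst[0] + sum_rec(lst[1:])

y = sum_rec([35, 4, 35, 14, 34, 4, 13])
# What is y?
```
Call trace:
sum_rec(lst=[35, 4, 35, 14, 34, 4, 13])
  sum_rec(lst=[4, 35, 14, 34, 4, 13])
    sum_rec(lst=[35, 14, 34, 4, 13])
      sum_rec(lst=[14, 34, 4, 13])
        sum_rec(lst=[34, 4, 13])
          sum_rec(lst=[4, 13])
            sum_rec(lst=[13])
              sum_rec(lst=[])
              -> return 0
            -> return 13
          -> return 17
        -> return 51
      -> return 65
    -> return 100
  -> return 104
-> return 139

Final answer: 139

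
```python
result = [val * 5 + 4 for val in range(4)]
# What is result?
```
Trace:
  val=0
  val=1
  val=2
  val=3
  result=[4, 9, 14, 19]

Final answer: [4, 9, 14, 19]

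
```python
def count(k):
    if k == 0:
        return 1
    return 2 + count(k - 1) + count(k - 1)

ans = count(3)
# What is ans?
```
Call trace (a repeated sub-call is expanded the first time; later identical calls just restate its return value):
count(k=3)
  count(k=2)
    count(k=1)
      count(k=0)
      -> return 1
      count(k=0)
      -> return 1
    -> return 4
    count(k=1) -> return 4  (same call as traced above)
  -> return 10
  count(k=2) -> return 10  (same call as traced above)
-> return 22

Final answer: 22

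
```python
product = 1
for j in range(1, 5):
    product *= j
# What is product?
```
Trace:
  product=1
  product=1, j=1
  product=2, j=2
  product=6, j=3
  product=24, j=4

Final answer: 24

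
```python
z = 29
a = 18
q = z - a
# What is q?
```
Trace:
  z=29
  z=29, a=18
  z=29, a=18, q=11

Final answer: 11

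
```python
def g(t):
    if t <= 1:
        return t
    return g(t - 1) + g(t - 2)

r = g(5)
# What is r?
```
Call trace (a repeated sub-call is expanded the first time; later identical calls just restate its return value):
g(t=5)
  g(t=4)
    g(t=3)
      g(t=2)
        g(t=1)
        -> return 1
        g(t=0)
        -> return 0
      -> return 1
      g(t=1)
      -> return 1
    -> return 2
    g(t=2) -> return 1  (same call as traced above)
  -> return 3
  g(t=3) -> return 2  (same call as traced above)
-> return 5

Final answer: 5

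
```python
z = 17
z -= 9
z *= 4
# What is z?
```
Trace:
  z=17
  z=8
  z=32

Final answer: 32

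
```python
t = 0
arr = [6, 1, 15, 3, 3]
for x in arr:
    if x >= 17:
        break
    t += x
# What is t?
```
Trace:
  t=0
  t=6, x=6
  t=7, x=1
  t=22, x=15
  t=25, x=3
  t=28, x=3

Final answer: 28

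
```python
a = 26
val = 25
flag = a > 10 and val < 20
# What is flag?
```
Trace:
  a=26
  a=26, val=25
  a=26, val=25, flag=False

Final answer: False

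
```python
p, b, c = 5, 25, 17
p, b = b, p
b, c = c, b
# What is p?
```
Trace:
  p=5, b=25, c=17
  p=25, b=5, c=17
  p=25, b=17, c=5

Final answer: 25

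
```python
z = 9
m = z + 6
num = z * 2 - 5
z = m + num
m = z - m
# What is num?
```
Trace:
  z=9
  z=9, m=15
  z=9, m=15, num=13
  z=28, m=15, num=13
  z=28, m=13, num=13

Final answer: 13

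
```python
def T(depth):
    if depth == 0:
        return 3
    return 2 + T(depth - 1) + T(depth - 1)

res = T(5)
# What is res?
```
Call trace (a repeated sub-call is expanded the first time; later identical calls just restate its return value):
T(depth=5)
  T(depth=4)
    T(depth=3)
      T(depth=2)
        T(depth=1)
          T(depth=0)
          -> return 3
          T(depth=0)
          -> return 3
        -> return 8
        T(depth=1) -> return 8  (same call as traced above)
      -> return 18
      T(depth=2) -> return 18  (same call as traced above)
    -> return 38
    T(depth=3) -> return 38  (same call as traced above)
  -> return 78
  T(depth=4) -> return 78  (same call as traced above)
-> return 158

Final answer: 158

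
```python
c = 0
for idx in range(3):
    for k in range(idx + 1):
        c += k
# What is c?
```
Trace:
  c=0
  c=0, idx=0, k=0
  c=0, idx=1, k=0
  c=1, idx=1, k=1
  c=1, idx=2, k=0
  c=2, idx=2, k=1
  c=4, idx=2, k=2

Final answer: 4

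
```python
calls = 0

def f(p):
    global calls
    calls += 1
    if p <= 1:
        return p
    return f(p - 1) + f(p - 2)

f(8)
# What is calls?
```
Call trace (a repeated sub-call is expanded the first time; later identical calls just restate its return value):
f(p=8)
  f(p=7)
    f(p=6)
      f(p=5)
        f(p=4)
          f(p=3)
            f(p=2)
              f(p=1)
              -> return 1
              f(p=0)
              -> return 0
            -> return 1
            f(p=1)
            -> return 1
          -> return 2
          f(p=2) -> return 1  (same call as traced above)
        -> return 3
        f(p=3) -> return 2  (same call as traced above)
      -> return 5
      f(p=4) -> return 3  (same call as traced above)
    -> return 8
    f(p=5) -> return 5  (same call as traced above)
  -> return 13
  f(p=6) -> return 8  (same call as traced above)
-> return 21

calls is incremented once per call, so count the calls in each subtree. Let C(p) = number of calls made by f(p).
C(0) = C(1) = 1 (base case, no recursion); C(p) = 1 + C(p - 1) + C(p - 2) otherwise.
C(2) = 1 + C(1) + C(0) = 1 + 1 + 1 = 3
C(3) = 1 + C(2) + C(1) = 1 + 3 + 1 = 5
C(4) = 1 + C(3) + C(2) = 1 + 5 + 3 = 9
C(5) = 1 + C(4) + C(3) = 1 + 9 + 5 = 15
C(6) = 1 + C(5) + C(4) = 1 + 15 + 9 = 25
C(7) = 1 + C(6) + C(5) = 1 + 25 + 15 = 41
C(8) = 1 + C(7) + C(6) = 1 + 41 + 25 = 67
calls = C(8) = 67

Final answer: 67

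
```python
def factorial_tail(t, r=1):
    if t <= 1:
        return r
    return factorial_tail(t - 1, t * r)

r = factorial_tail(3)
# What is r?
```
Call trace:
factorial_tail(t=3, r=1)
  factorial_tail(t=2, r=3)
    factorial_tail(t=1, r=6)
    -> return 6
  -> return 6
-> return 6

Final answer: 6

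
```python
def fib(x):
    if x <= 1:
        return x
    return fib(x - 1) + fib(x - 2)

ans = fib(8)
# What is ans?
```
Call trace (a repeated sub-call is expanded the first time; later identical calls just restate its return value):
fib(x=8)
  fib(x=7)
    fib(x=6)
      fib(x=5)
        fib(x=4)
          fib(x=3)
            fib(x=2)
              fib(x=1)
              -> return 1
              fib(x=0)
              -> return 0
            -> return 1
            fib(x=1)
            -> return 1
          -> return 2
          fib(x=2) -> return 1  (same call as traced above)
        -> return 3
        fib(x=3) -> return 2  (same call as traced above)
      -> return 5
      fib(x=4) -> return 3  (same call as traced above)
    -> return 8
    fib(x=5) -> return 5  (same call as traced above)
  -> return 13
  fib(x=6) -> return 8  (same call as traced above)
-> return 21

Final answer: 21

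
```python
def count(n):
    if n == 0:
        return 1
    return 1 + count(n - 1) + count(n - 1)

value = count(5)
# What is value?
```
Call trace (a repeated sub-call is expanded the first time; later identical calls just restate its return value):
count(n=5)
  count(n=4)
    count(n=3)
      count(n=2)
        count(n=1)
          count(n=0)
          -> return 1
          count(n=0)
          -> return 1
        -> return 3
        count(n=1) -> return 3  (same call as traced above)
      -> return 7
      count(n=2) -> return 7  (same call as traced above)
    -> return 15
    count(n=3) -> return 15  (same call as traced above)
  -> return 31
  count(n=4) -> return 31  (same call as traced above)
-> return 63

Final answer: 63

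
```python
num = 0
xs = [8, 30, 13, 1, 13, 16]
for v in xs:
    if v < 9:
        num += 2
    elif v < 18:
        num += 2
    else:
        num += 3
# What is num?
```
Trace:
  num=0
  num=2, v=8
  num=5, v=30
  num=7, v=13
  num=9, v=1
  num=11, v=13
  num=13, v=16

Final answer: 13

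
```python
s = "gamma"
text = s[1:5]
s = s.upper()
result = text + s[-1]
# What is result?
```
Trace:
  s='gamma'
  s='gamma', text='amma'
  s='GAMMA', text='amma'
  s='GAMMA', text='amma', result='ammaA'

Final answer: 'ammaA'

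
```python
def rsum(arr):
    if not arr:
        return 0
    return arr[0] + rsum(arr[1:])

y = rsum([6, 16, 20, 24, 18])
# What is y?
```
Call trace:
rsum(arr=[6, 16, 20, 24, 18])
  rsum(arr=[16, 20, 24, 18])
    rsum(arr=[20, 24, 18])
      rsum(arr=[24, 18])
        rsum(arr=[18])
          rsum(arr=[])
          -> return 0
        -> return 18
      -> return 42
    -> return 62
  -> return 78
-> return 84

Final answer: 84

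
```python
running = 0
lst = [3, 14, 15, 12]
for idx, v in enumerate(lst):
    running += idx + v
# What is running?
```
Trace:
  running=0
  running=3, idx=0, v=3
  running=18, idx=1, v=14
  running=35, idx=2, v=15
  running=50, idx=3, v=12

Final answer: 50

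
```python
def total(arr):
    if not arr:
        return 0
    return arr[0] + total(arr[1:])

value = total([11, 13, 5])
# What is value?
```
Call trace:
total(arr=[11, 13, 5])
  total(arr=[13, 5])
    total(arr=[5])
      total(arr=[])
      -> return 0
    -> return 5
  -> return 18
-> return 29

Final answer: 29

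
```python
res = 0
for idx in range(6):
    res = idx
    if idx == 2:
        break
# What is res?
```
Trace:
  res=0
  res=0, idx=0
  res=1, idx=1
  res=2, idx=2

Final answer: 2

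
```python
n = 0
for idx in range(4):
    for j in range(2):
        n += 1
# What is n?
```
Trace:
  n=0
  n=1, idx=0, j=0
  n=2, idx=0, j=1
  n=3, idx=1, j=0
  n=4, idx=1, j=1
  n=5, idx=2, j=0
  n=6, idx=2, j=1
  n=7, idx=3, j=0
  n=8, idx=3, j=1

Final answer: 8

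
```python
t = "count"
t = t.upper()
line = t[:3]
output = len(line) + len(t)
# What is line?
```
Trace:
  t='count'
  t='COUNT'
  t='COUNT', line='COU'
  t='COUNT', line='COU', output=8

Final answer: 'COU'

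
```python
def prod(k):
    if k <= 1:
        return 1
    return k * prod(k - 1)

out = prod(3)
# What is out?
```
Call trace:
prod(k=3)
  prod(k=2)
    prod(k=1)
    -> return 1
  -> return 2
-> return 6

Final answer: 6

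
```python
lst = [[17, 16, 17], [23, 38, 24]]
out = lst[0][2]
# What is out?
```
Trace:
  lst=[[17, 16, 17], [23, 38, 24]]
  lst=[[17, 16, 17], [23, 38, 24]], out=17

Final answer: 17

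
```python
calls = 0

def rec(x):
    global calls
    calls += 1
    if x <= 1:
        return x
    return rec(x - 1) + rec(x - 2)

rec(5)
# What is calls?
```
Call trace (a repeated sub-call is expanded the first time; later identical calls just restate its return value):
rec(x=5)
  rec(x=4)
    rec(x=3)
      rec(x=2)
        rec(x=1)
        -> return 1
        rec(x=0)
        -> return 0
      -> return 1
      rec(x=1)
      -> return 1
    -> return 2
    rec(x=2) -> return 1  (same call as traced above)
  -> return 3
  rec(x=3) -> return 2  (same call as traced above)
-> return 5

calls is incremented once per call, so count the calls in each subtree. Let C(x) = number of calls made by rec(x).
C(0) = C(1) = 1 (base case, no recursion); C(x) = 1 + C(x - 1) + C(x - 2) otherwise.
C(2) = 1 + C(1) + C(0) = 1 + 1 + 1 = 3
C(3) = 1 + C(2) + C(1) = 1 + 3 + 1 = 5
C(4) = 1 + C(3) + C(2) = 1 + 5 + 3 = 9
C(5) = 1 + C(4) + C(3) = 1 + 9 + 5 = 15
calls = C(5) = 15

Final answer: 15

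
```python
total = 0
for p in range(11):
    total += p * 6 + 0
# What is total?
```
Trace:
  total=0
  total=0, p=0
  total=6, p=1
  total=18, p=2
  total=36, p=3
  total=60, p=4
  total=90, p=5
  total=126, p=6
  total=168, p=7
  total=216, p=8
  total=270, p=9
  total=330, p=10

Final answer: 330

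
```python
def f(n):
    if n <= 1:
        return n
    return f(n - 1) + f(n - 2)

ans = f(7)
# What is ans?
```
Call trace (a repeated sub-call is expanded the first time; later identical calls just restate its return value):
f(n=7)
  f(n=6)
    f(n=5)
      f(n=4)
        f(n=3)
          f(n=2)
            f(n=1)
            -> return 1
            f(n=0)
            -> return 0
          -> return 1
          f(n=1)
          -> return 1
        -> return 2
        f(n=2) -> return 1  (same call as traced above)
      -> return 3
      f(n=3) -> return 2  (same call as traced above)
    -> return 5
    f(n=4) -> return 3  (same call as traced above)
  -> return 8
  f(n=5) -> return 5  (same call as traced above)
-> return 13

Final answer: 13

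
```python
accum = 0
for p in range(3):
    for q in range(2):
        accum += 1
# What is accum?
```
Trace:
  accum=0
  accum=1, p=0, q=0
  accum=2, p=0, q=1
  accum=3, p=1, q=0
  accum=4, p=1, q=1
  accum=5, p=2, q=0
  accum=6, p=2, q=1

Final answer: 6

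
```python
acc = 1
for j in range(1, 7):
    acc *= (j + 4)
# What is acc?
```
Trace:
  acc=1
  acc=5, j=1
  acc=30, j=2
  acc=210, j=3
  acc=1680, j=4
  acc=15120, j=5
  acc=151200, j=6

Final answer: 151200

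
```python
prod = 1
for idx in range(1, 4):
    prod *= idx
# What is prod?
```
Trace:
  prod=1
  prod=1, idx=1
  prod=2, idx=2
  prod=6, idx=3

Final answer: 6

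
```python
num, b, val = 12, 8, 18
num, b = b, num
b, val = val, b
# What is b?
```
Trace:
  num=12, b=8, val=18
  num=8, b=12, val=18
  num=8, b=18, val=12

Final answer: 18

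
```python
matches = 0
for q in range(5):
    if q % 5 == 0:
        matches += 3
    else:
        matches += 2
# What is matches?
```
Trace:
  matches=0
  matches=3, q=0
  matches=5, q=1
  matches=7, q=2
  matches=9, q=3
  matches=11, q=4

Final answer: 11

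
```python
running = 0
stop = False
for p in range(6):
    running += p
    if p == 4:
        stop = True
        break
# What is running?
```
Trace:
  running=0
  running=0, stop=False
  running=0, stop=False, p=0
  running=1, stop=False, p=1
  running=3, stop=False, p=2
  running=6, stop=False, p=3
  running=10, stop=True, p=4

Final answer: 10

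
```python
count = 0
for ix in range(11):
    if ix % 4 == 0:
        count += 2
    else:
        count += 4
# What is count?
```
Trace:
  count=0
  count=2, ix=0
  count=6, ix=1
  count=10, ix=2
  count=14, ix=3
  count=16, ix=4
  count=20, ix=5
  count=24, ix=6
  count=28, ix=7
  count=30, ix=8
  count=34, ix=9
  count=38, ix=10

Final answer: 38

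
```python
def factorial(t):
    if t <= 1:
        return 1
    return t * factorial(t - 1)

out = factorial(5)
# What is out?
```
Call trace:
factorial(t=5)
  factorial(t=4)
    factorial(t=3)
      factorial(t=2)
        factorial(t=1)
        -> return 1
      -> return 2
    -> return 6
  -> return 24
-> return 120

Final answer: 120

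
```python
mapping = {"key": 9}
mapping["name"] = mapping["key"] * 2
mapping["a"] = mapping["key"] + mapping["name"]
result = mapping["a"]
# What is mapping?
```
Trace:
  mapping={'key': 9}
  mapping={'key': 9, 'name': 18}
  mapping={'key': 9, 'name': 18, 'a': 27}
  mapping={'key': 9, 'name': 18, 'a': 27}, result=27

Final answer: {'key': 9, 'name': 18, 'a': 27}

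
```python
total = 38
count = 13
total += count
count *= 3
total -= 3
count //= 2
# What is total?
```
Trace:
  total=38
  total=38, count=13
  total=51, count=13
  total=51, count=39
  total=48, count=39
  total=48, count=19

Final answer: 48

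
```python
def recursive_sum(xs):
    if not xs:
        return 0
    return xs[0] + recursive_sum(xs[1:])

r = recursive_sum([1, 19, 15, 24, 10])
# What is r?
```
Call trace:
recursive_sum(xs=[1, 19, 15, 24, 10])
  recursive_sum(xs=[19, 15, 24, 10])
    recursive_sum(xs=[15, 24, 10])
      recursive_sum(xs=[24, 10])
        recursive_sum(xs=[10])
          recursive_sum(xs=[])
          -> return 0
        -> return 10
      -> return 34
    -> return 49
  -> return 68
-> return 69

Final answer: 69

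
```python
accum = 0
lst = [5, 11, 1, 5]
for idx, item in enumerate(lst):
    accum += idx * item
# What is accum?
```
Trace:
  accum=0
  accum=0, idx=0, item=5
  accum=11, idx=1, item=11
  accum=13, idx=2, item=1
  accum=28, idx=3, item=5

Final answer: 28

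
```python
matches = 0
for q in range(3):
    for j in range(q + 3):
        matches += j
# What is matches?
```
Trace:
  matches=0
  matches=0, q=0, j=0
  matches=1, q=0, j=1
  matches=3, q=0, j=2
  matches=3, q=1, j=0
  matches=4, q=1, j=1
  matches=6, q=1, j=2
  matches=9, q=1, j=3
  matches=9, q=2, j=0
  matches=10, q=2, j=1
  matches=12, q=2, j=2
  matches=15, q=2, j=3
  matches=19, q=2, j=4

Final answer: 19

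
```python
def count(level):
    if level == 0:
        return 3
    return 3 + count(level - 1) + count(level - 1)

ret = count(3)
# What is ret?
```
Call trace (a repeated sub-call is expanded the first time; later identical calls just restate its return value):
count(level=3)
  count(level=2)
    count(level=1)
      count(level=0)
      -> return 3
      count(level=0)
      -> return 3
    -> return 9
    count(level=1) -> return 9  (same call as traced above)
  -> return 21
  count(level=2) -> return 21  (same call as traced above)
-> return 45

Final answer: 45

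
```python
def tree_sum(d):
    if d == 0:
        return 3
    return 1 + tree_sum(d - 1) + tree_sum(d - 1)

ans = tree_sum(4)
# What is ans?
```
Call trace (a repeated sub-call is expanded the first time; later identical calls just restate its return value):
tree_sum(d=4)
  tree_sum(d=3)
    tree_sum(d=2)
      tree_sum(d=1)
        tree_sum(d=0)
        -> return 3
        tree_sum(d=0)
        -> return 3
      -> return 7
      tree_sum(d=1) -> return 7  (same call as traced above)
    -> return 15
    tree_sum(d=2) -> return 15  (same call as traced above)
  -> return 31
  tree_sum(d=3) -> return 31  (same call as traced above)
-> return 63

Final answer: 63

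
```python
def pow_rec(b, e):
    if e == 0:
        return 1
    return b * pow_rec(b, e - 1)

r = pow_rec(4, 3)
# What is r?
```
Call trace:
pow_rec(b=4, e=3)
  pow_rec(b=4, e=2)
    pow_rec(b=4, e=1)
      pow_rec(b=4, e=0)
      -> return 1
    -> return 4
  -> return 16
-> return 64

Final answer: 64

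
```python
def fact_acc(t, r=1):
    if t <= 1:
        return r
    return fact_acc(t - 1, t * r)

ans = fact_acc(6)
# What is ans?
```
Call trace:
fact_acc(t=6, r=1)
  fact_acc(t=5, r=6)
    fact_acc(t=4, r=30)
      fact_acc(t=3, r=120)
        fact_acc(t=2, r=360)
          fact_acc(t=1, r=720)
          -> return 720
        -> return 720
      -> return 720
    -> return 720
  -> return 720
-> return 720

Final answer: 720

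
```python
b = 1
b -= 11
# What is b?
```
Trace:
  b=1
  b=-10

Final answer: -10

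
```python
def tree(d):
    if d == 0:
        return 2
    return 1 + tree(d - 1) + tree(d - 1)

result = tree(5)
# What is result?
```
Call trace (a repeated sub-call is expanded the first time; later identical calls just restate its return value):
tree(d=5)
  tree(d=4)
    tree(d=3)
      tree(d=2)
        tree(d=1)
          tree(d=0)
          -> return 2
          tree(d=0)
          -> return 2
        -> return 5
        tree(d=1) -> return 5  (same call as traced above)
      -> return 11
      tree(d=2) -> return 11  (same call as traced above)
    -> return 23
    tree(d=3) -> return 23  (same call as traced above)
  -> return 47
  tree(d=4) -> return 47  (same call as traced above)
-> return 95

Final answer: 95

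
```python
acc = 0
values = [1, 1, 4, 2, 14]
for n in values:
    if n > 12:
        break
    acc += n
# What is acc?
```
Trace:
  acc=0
  acc=1, n=1
  acc=2, n=1
  acc=6, n=4
  acc=8, n=2
  acc=8, n=14

Final answer: 8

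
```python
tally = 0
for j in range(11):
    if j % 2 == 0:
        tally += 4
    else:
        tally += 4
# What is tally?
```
Trace:
  tally=0
  tally=4, j=0
  tally=8, j=1
  tally=12, j=2
  tally=16, j=3
  tally=20, j=4
  tally=24, j=5
  tally=28, j=6
  tally=32, j=7
  tally=36, j=8
  tally=40, j=9
  tally=44, j=10

Final answer: 44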